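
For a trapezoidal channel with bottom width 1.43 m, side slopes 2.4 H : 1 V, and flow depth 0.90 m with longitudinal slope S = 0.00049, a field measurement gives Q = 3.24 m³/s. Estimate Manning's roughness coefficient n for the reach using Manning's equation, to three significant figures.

A = (b + z·y)·y = (1.43 + 2.4×0.90)×0.90 = 3.231 m²
P = b + 2y√(1+z²) = 1.43 + 2×0.90×√(1+2.4²) = 6.110 m
R = A/P = 3.231/6.110 = 0.5288 m
n = (1/Q)·A·R^(2/3)·S^(1/2) = (1/3.24) × 3.231 × 0.6539 × 0.02214 = 0.01444

0.0144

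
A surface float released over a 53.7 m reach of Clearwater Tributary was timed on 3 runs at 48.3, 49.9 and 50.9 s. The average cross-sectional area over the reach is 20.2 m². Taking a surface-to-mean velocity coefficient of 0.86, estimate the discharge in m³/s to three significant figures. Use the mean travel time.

t̄ = (48.3 + 49.9 + 50.9) / 3 = 49.7 s
v_surface = L / t̄ = 53.7 / 49.7 = 1.080 m/s
v_mean = 0.86 × 1.080 = 0.9292 m/s
Q = A × v_mean = 20.2 × 0.9292 = 18.77 m³/s

18.8 m³/s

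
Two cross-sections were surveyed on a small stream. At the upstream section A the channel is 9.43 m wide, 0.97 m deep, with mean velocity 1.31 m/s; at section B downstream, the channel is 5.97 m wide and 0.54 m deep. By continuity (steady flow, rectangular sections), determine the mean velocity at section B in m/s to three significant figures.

Q = A₁V₁ = (9.43×0.97) × 1.31 = 11.98 m³/s
A₂ = 5.97 × 0.54 = 3.224 m²
V₂ = Q/A₂ = 11.98/3.224 = 3.717 m/s

3.72 m/s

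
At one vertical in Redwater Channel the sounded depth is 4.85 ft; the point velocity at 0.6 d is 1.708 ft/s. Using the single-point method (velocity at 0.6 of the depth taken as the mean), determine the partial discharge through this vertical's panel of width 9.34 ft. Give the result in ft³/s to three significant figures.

v̄ = v₀.₆ = 1.708 ft/s
q = v̄ × d × w = 1.708 × 4.85 × 9.34 = 77.37 ft³/s

77.4 ft³/s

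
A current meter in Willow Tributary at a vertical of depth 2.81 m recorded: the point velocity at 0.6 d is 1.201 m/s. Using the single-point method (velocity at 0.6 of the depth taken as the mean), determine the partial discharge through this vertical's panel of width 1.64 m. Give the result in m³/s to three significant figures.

5.53 m³/s

v̄ = v₀.₆ = 1.201 m/s
q = v̄ × d × w = 1.201 × 2.81 × 1.64 = 5.535 m³/s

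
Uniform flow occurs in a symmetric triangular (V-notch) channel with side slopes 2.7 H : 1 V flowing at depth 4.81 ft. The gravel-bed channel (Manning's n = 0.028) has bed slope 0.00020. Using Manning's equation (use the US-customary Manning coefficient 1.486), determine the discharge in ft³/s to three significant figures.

A = z·y² = 2.7×4.81² = 62.47 ft²
P = 2y√(1+z²) = 2×4.81×√(1+2.7²) = 27.70 ft
R = A/P = 62.47/27.70 = 2.255 ft
Q = (1.486/n)·A·R^(2/3)·S^(1/2) = (1.486/0.028) × 62.47 × 2.255^(2/3) × 0.00020^(1/2) = 80.63 ft³/s

80.6 ft³/s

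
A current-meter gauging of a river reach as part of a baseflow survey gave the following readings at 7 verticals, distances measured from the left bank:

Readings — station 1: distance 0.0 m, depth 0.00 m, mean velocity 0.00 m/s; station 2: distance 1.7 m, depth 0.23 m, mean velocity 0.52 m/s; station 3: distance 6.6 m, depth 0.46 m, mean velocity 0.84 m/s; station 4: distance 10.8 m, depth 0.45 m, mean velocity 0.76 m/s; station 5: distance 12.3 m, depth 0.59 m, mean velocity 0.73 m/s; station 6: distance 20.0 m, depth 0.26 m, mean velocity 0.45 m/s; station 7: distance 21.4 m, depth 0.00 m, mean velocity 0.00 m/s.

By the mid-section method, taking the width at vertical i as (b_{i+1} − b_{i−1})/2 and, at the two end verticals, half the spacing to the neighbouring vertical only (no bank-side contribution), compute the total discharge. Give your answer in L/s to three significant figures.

w_2 = (6.6 − 0.0)/2 = 3.3 m; q_2 = 0.52 × 0.23 × 3.3 = 0.3947 m³/s
w_3 = (10.8 − 1.7)/2 = 4.55 m; q_3 = 0.84 × 0.46 × 4.55 = 1.758 m³/s
w_4 = (12.3 − 6.6)/2 = 2.85 m; q_4 = 0.76 × 0.45 × 2.85 = 0.9747 m³/s
w_5 = (20.0 − 10.8)/2 = 4.6 m; q_5 = 0.73 × 0.59 × 4.6 = 1.981 m³/s
w_6 = (21.4 − 12.3)/2 = 4.55 m; q_6 = 0.45 × 0.26 × 4.55 = 0.5324 m³/s
Stations 1, 7 contribute zero (depth or velocity is 0).
Q = Σ qᵢ = 5.641 m³/s
= 5.641 × 1000 = 5641 L/s

5640 L/s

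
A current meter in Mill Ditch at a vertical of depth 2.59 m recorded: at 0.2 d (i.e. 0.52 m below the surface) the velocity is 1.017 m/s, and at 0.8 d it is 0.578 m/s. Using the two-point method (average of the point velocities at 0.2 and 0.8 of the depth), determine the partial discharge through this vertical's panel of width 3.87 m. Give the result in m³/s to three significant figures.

v̄ = (1.017 + 0.578) / 2 = 0.7975 m/s
q = v̄ × d × w = 0.7975 × 2.59 × 3.87 = 7.994 m³/s

7.99 m³/s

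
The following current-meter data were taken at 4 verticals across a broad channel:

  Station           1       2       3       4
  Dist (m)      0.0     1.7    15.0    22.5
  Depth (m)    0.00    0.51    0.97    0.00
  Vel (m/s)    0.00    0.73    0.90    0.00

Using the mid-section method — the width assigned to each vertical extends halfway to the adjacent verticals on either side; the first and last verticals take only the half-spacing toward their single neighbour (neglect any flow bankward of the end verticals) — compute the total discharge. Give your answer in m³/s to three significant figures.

11.9 m³/s

w_2 = (15.0 − 0.0)/2 = 7.5 m; q_2 = 0.73 × 0.51 × 7.5 = 2.792 m³/s
w_3 = (22.5 − 1.7)/2 = 10.4 m; q_3 = 0.90 × 0.97 × 10.4 = 9.079 m³/s
Stations 1, 4 contribute zero (depth or velocity is 0).
Q = Σ qᵢ = 11.87 m³/s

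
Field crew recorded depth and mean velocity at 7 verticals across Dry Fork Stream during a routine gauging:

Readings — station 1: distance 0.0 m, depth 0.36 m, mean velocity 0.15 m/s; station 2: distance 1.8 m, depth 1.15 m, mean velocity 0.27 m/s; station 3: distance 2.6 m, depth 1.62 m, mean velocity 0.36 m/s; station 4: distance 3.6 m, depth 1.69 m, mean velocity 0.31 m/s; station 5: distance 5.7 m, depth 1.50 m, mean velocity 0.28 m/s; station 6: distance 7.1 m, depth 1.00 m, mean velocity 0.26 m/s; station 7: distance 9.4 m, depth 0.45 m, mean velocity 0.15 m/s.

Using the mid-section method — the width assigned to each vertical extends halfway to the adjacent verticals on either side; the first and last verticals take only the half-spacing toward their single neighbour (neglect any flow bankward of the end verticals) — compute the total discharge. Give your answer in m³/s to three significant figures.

3.08 m³/s

w_1 = (1.8 − 0.0)/2 = 0.9 m; q_1 = 0.15 × 0.36 × 0.9 = 0.04860 m³/s
w_2 = (2.6 − 0.0)/2 = 1.3 m; q_2 = 0.27 × 1.15 × 1.3 = 0.4037 m³/s
w_3 = (3.6 − 1.8)/2 = 0.9 m; q_3 = 0.36 × 1.62 × 0.9 = 0.5249 m³/s
w_4 = (5.7 − 2.6)/2 = 1.55 m; q_4 = 0.31 × 1.69 × 1.55 = 0.8120 m³/s
w_5 = (7.1 − 3.6)/2 = 1.75 m; q_5 = 0.28 × 1.50 × 1.75 = 0.7350 m³/s
w_6 = (9.4 − 5.7)/2 = 1.85 m; q_6 = 0.26 × 1.00 × 1.85 = 0.4810 m³/s
w_7 = (9.4 − 7.1)/2 = 1.15 m; q_7 = 0.15 × 0.45 × 1.15 = 0.07763 m³/s
Q = Σ qᵢ = 3.083 m³/s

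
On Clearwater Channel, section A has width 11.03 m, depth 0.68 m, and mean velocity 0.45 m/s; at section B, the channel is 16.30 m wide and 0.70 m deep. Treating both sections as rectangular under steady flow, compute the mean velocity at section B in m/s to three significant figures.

0.296 m/s

Q = A₁V₁ = (11.03×0.68) × 0.45 = 3.375 m³/s
A₂ = 16.30 × 0.70 = 11.41 m²
V₂ = Q/A₂ = 3.375/11.41 = 0.2958 m/s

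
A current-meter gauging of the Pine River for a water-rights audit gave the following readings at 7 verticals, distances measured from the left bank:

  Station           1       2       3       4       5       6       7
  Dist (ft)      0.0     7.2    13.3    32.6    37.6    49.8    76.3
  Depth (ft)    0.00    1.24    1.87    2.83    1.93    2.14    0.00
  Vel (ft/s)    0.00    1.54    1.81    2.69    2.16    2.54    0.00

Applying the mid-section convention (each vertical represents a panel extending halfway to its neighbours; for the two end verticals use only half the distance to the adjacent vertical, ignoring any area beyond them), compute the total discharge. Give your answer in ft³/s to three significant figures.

289 ft³/s

w_2 = (13.3 − 0.0)/2 = 6.65 ft; q_2 = 1.54 × 1.24 × 6.65 = 12.70 ft³/s
w_3 = (32.6 − 7.2)/2 = 12.7 ft; q_3 = 1.81 × 1.87 × 12.7 = 42.99 ft³/s
w_4 = (37.6 − 13.3)/2 = 12.15 ft; q_4 = 2.69 × 2.83 × 12.15 = 92.49 ft³/s
w_5 = (49.8 − 32.6)/2 = 8.6 ft; q_5 = 2.16 × 1.93 × 8.6 = 35.85 ft³/s
w_6 = (76.3 − 37.6)/2 = 19.35 ft; q_6 = 2.54 × 2.14 × 19.35 = 105.2 ft³/s
Stations 1, 7 contribute zero (depth or velocity is 0).
Q = Σ qᵢ = 289.2 ft³/s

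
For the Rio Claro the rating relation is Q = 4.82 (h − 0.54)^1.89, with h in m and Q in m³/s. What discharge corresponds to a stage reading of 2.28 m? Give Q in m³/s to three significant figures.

Q = 4.82 × (2.28 − 0.54)^1.89 = 4.82 × 1.74^1.89 = 13.73 m³/s

13.7 m³/s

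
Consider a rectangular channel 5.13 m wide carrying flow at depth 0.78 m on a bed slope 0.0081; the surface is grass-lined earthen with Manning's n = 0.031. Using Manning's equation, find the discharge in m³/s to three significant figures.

A = b·y = 5.13 × 0.78 = 4.001 m²
P = b + 2y = 5.13 + 2×0.78 = 6.690 m
R = A/P = 4.001/6.690 = 0.5981 m
Q = (1/n)·A·R^(2/3)·S^(1/2) = (1/0.031) × 4.001 × 0.5981^(2/3) × 0.0081^(1/2) = 8.247 m³/s

8.25 m³/s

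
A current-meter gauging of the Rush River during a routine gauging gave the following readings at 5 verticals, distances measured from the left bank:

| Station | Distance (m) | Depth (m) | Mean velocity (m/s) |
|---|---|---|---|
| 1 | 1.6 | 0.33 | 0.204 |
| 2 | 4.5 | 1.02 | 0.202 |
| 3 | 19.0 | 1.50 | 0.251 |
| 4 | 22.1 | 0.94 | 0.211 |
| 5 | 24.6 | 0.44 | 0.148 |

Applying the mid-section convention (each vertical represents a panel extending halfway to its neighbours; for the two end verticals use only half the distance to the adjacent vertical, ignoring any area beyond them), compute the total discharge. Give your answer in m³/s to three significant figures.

w_1 = (4.5 − 1.6)/2 = 1.45 m; q_1 = 0.204 × 0.33 × 1.45 = 0.09761 m³/s
w_2 = (19.0 − 1.6)/2 = 8.7 m; q_2 = 0.202 × 1.02 × 8.7 = 1.793 m³/s
w_3 = (22.1 − 4.5)/2 = 8.8 m; q_3 = 0.251 × 1.50 × 8.8 = 3.313 m³/s
w_4 = (24.6 − 19.0)/2 = 2.8 m; q_4 = 0.211 × 0.94 × 2.8 = 0.5554 m³/s
w_5 = (24.6 − 22.1)/2 = 1.25 m; q_5 = 0.148 × 0.44 × 1.25 = 0.08140 m³/s
Q = Σ qᵢ = 5.840 m³/s

5.84 m³/s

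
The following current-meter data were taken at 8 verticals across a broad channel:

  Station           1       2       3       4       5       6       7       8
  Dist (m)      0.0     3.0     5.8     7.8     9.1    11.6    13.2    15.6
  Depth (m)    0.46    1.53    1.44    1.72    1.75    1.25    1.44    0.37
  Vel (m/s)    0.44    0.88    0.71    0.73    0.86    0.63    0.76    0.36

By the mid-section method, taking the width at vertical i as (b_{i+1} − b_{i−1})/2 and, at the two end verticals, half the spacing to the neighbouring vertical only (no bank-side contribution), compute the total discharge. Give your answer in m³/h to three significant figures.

56000 m³/h

w_1 = (3.0 − 0.0)/2 = 1.5 m; q_1 = 0.44 × 0.46 × 1.5 = 0.3036 m³/s
w_2 = (5.8 − 0.0)/2 = 2.9 m; q_2 = 0.88 × 1.53 × 2.9 = 3.905 m³/s
w_3 = (7.8 − 3.0)/2 = 2.4 m; q_3 = 0.71 × 1.44 × 2.4 = 2.454 m³/s
w_4 = (9.1 − 5.8)/2 = 1.65 m; q_4 = 0.73 × 1.72 × 1.65 = 2.072 m³/s
w_5 = (11.6 − 7.8)/2 = 1.9 m; q_5 = 0.86 × 1.75 × 1.9 = 2.860 m³/s
w_6 = (13.2 − 9.1)/2 = 2.05 m; q_6 = 0.63 × 1.25 × 2.05 = 1.614 m³/s
w_7 = (15.6 − 11.6)/2 = 2 m; q_7 = 0.76 × 1.44 × 2 = 2.189 m³/s
w_8 = (15.6 − 13.2)/2 = 1.2 m; q_8 = 0.36 × 0.37 × 1.2 = 0.1598 m³/s
Q = Σ qᵢ = 15.56 m³/s
= 15.56 × 3600 = 56000 m³/h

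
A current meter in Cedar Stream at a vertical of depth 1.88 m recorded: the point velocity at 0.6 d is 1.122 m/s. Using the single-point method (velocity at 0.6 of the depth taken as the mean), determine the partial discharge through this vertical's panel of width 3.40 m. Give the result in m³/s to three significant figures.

7.17 m³/s

v̄ = v₀.₆ = 1.122 m/s
q = v̄ × d × w = 1.122 × 1.88 × 3.40 = 7.172 m³/s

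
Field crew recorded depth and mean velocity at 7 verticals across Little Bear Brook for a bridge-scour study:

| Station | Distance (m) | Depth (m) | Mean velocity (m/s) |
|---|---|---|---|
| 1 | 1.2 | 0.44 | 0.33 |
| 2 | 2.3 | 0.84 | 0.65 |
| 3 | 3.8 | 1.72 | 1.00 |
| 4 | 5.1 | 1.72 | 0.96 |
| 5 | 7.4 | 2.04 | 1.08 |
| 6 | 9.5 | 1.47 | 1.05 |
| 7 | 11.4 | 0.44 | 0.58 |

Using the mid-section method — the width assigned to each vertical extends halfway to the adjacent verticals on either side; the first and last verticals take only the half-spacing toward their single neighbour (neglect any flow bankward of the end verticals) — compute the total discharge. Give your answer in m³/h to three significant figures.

51600 m³/h

w_1 = (2.3 − 1.2)/2 = 0.55 m; q_1 = 0.33 × 0.44 × 0.55 = 0.07986 m³/s
w_2 = (3.8 − 1.2)/2 = 1.3 m; q_2 = 0.65 × 0.84 × 1.3 = 0.7098 m³/s
w_3 = (5.1 − 2.3)/2 = 1.4 m; q_3 = 1.00 × 1.72 × 1.4 = 2.408 m³/s
w_4 = (7.4 − 3.8)/2 = 1.8 m; q_4 = 0.96 × 1.72 × 1.8 = 2.972 m³/s
w_5 = (9.5 − 5.1)/2 = 2.2 m; q_5 = 1.08 × 2.04 × 2.2 = 4.847 m³/s
w_6 = (11.4 − 7.4)/2 = 2 m; q_6 = 1.05 × 1.47 × 2 = 3.087 m³/s
w_7 = (11.4 − 9.5)/2 = 0.95 m; q_7 = 0.58 × 0.44 × 0.95 = 0.2424 m³/s
Q = Σ qᵢ = 14.35 m³/s
= 14.35 × 3600 = 51650 m³/h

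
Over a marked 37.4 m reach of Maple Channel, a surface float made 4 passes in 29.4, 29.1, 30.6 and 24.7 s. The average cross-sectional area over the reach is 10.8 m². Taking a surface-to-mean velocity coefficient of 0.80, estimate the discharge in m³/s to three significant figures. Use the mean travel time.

t̄ = (29.4 + 29.1 + 30.6 + 24.7) / 4 = 28.45 s
v_surface = L / t̄ = 37.4 / 28.45 = 1.315 m/s
v_mean = 0.80 × 1.315 = 1.052 m/s
Q = A × v_mean = 10.8 × 1.052 = 11.36 m³/s

11.4 m³/s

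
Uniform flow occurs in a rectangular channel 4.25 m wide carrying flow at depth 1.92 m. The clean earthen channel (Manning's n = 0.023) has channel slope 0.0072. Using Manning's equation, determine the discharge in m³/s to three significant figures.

30.3 m³/s

A = b·y = 4.25 × 1.92 = 8.160 m²
P = b + 2y = 4.25 + 2×1.92 = 8.090 m
R = A/P = 8.160/8.090 = 1.009 m
Q = (1/n)·A·R^(2/3)·S^(1/2) = (1/0.023) × 8.160 × 1.009^(2/3) × 0.0072^(1/2) = 30.28 m³/s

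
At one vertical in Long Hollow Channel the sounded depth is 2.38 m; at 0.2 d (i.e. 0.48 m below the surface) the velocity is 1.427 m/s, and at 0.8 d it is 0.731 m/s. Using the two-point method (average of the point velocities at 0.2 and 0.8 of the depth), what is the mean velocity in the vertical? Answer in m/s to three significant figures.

v̄ = (1.427 + 0.731) / 2 = 1.079 m/s

1.08 m/s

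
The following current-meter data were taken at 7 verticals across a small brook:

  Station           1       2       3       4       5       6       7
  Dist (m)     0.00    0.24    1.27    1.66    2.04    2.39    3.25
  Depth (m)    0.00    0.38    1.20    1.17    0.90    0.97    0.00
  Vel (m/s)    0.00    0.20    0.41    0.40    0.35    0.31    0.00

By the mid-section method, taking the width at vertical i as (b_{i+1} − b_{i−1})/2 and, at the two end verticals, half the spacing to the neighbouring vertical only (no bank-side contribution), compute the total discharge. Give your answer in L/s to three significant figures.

875 L/s

w_2 = (1.27 − 0.00)/2 = 0.635 m; q_2 = 0.20 × 0.38 × 0.635 = 0.04826 m³/s
w_3 = (1.66 − 0.24)/2 = 0.71 m; q_3 = 0.41 × 1.20 × 0.71 = 0.3493 m³/s
w_4 = (2.04 − 1.27)/2 = 0.385 m; q_4 = 0.40 × 1.17 × 0.385 = 0.1802 m³/s
w_5 = (2.39 − 1.66)/2 = 0.365 m; q_5 = 0.35 × 0.90 × 0.365 = 0.1150 m³/s
w_6 = (3.25 − 2.04)/2 = 0.605 m; q_6 = 0.31 × 0.97 × 0.605 = 0.1819 m³/s
Stations 1, 7 contribute zero (depth or velocity is 0).
Q = Σ qᵢ = 0.8747 m³/s
= 0.8747 × 1000 = 874.7 L/s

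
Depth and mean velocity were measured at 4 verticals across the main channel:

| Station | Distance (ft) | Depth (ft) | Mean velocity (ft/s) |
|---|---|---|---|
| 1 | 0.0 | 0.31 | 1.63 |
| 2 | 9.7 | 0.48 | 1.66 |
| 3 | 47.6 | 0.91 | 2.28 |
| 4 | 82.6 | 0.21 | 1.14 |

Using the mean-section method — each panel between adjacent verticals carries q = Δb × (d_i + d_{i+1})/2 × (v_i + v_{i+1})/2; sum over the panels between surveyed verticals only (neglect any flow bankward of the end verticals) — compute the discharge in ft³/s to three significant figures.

Panel 1-2: Δb = 9.7 ft, d̄ = (0.31+0.48)/2 = 0.395, v̄ = (1.63+1.66)/2 = 1.645 → q = 9.7×0.395×1.645 = 6.303 ft³/s
Panel 2-3: Δb = 37.9 ft, d̄ = (0.48+0.91)/2 = 0.695, v̄ = (1.66+2.28)/2 = 1.97 → q = 37.9×0.695×1.97 = 51.89 ft³/s
Panel 3-4: Δb = 35 ft, d̄ = (0.91+0.21)/2 = 0.56, v̄ = (2.28+1.14)/2 = 1.71 → q = 35×0.56×1.71 = 33.52 ft³/s
Q = Σ q = 91.71 ft³/s

91.7 ft³/s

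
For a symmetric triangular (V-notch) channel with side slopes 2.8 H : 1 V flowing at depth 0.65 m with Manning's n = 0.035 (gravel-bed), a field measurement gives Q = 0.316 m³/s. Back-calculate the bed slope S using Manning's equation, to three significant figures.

A = z·y² = 2.8×0.65² = 1.183 m²
P = 2y√(1+z²) = 2×0.65×√(1+2.8²) = 3.865 m
R = A/P = 1.183/3.865 = 0.3061 m
S = (Q·n / (1·A·R^(2/3)))² = (0.316×0.035 / (1×1.183×0.4542))² = 0.0004238

0.000424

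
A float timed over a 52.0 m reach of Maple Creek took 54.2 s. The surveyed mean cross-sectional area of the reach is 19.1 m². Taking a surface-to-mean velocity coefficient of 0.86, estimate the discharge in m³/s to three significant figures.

v_surface = L / t̄ = 52.0 / 54.2 = 0.9594 m/s
v_mean = 0.86 × 0.9594 = 0.8251 m/s
Q = A × v_mean = 19.1 × 0.8251 = 15.76 m³/s

15.8 m³/s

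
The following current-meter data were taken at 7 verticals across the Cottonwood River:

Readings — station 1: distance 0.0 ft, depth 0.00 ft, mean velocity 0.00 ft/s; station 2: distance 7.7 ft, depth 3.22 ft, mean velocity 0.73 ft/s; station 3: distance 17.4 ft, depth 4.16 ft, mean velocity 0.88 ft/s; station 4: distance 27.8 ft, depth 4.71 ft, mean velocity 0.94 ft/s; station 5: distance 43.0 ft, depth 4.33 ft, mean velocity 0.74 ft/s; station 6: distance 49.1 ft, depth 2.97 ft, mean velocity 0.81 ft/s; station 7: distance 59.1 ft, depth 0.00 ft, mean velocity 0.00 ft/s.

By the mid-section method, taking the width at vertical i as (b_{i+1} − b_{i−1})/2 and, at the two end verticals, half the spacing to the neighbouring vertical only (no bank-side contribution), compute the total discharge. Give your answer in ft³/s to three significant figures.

w_2 = (17.4 − 0.0)/2 = 8.7 ft; q_2 = 0.73 × 3.22 × 8.7 = 20.45 ft³/s
w_3 = (27.8 − 7.7)/2 = 10.05 ft; q_3 = 0.88 × 4.16 × 10.05 = 36.79 ft³/s
w_4 = (43.0 − 17.4)/2 = 12.8 ft; q_4 = 0.94 × 4.71 × 12.8 = 56.67 ft³/s
w_5 = (49.1 − 27.8)/2 = 10.65 ft; q_5 = 0.74 × 4.33 × 10.65 = 34.12 ft³/s
w_6 = (59.1 − 43.0)/2 = 8.05 ft; q_6 = 0.81 × 2.97 × 8.05 = 19.37 ft³/s
Stations 1, 7 contribute zero (depth or velocity is 0).
Q = Σ qᵢ = 167.4 ft³/s

167 ft³/s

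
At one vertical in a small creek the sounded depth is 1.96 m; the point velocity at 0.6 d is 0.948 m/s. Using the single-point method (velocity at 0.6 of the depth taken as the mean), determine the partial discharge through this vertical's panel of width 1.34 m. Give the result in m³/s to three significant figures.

2.49 m³/s

v̄ = v₀.₆ = 0.948 m/s
q = v̄ × d × w = 0.9480 × 1.96 × 1.34 = 2.490 m³/s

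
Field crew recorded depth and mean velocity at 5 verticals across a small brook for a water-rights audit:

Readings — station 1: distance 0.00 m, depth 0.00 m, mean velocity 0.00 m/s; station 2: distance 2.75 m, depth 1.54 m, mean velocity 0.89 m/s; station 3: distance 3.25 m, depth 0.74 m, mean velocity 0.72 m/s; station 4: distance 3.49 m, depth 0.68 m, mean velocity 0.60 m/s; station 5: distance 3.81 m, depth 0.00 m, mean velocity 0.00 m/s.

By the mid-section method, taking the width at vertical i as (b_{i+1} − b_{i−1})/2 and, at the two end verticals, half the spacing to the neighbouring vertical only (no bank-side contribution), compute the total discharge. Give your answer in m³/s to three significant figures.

w_2 = (3.25 − 0.00)/2 = 1.625 m; q_2 = 0.89 × 1.54 × 1.625 = 2.227 m³/s
w_3 = (3.49 − 2.75)/2 = 0.37 m; q_3 = 0.72 × 0.74 × 0.37 = 0.1971 m³/s
w_4 = (3.81 − 3.25)/2 = 0.28 m; q_4 = 0.60 × 0.68 × 0.28 = 0.1142 m³/s
Stations 1, 5 contribute zero (depth or velocity is 0).
Q = Σ qᵢ = 2.539 m³/s

2.54 m³/s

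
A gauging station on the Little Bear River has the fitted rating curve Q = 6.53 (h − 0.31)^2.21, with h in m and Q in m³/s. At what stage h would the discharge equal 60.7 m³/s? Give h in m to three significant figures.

h − h₀ = (Q/C)^(1/b) = (60.7/6.53)^(1/2.21) = 2.742 m
h = 0.31 + 2.742 = 3.052 m

3.05 m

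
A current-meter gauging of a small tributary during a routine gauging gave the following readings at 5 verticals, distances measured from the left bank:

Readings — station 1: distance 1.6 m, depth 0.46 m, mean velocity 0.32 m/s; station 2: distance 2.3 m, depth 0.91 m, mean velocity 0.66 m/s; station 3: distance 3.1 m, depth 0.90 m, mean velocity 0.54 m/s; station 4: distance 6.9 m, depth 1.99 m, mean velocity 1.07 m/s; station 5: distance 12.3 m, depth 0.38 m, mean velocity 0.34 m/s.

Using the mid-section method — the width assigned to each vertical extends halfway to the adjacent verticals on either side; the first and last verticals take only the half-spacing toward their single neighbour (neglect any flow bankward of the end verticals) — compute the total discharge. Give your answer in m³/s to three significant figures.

11.8 m³/s

w_1 = (2.3 − 1.6)/2 = 0.35 m; q_1 = 0.32 × 0.46 × 0.35 = 0.05152 m³/s
w_2 = (3.1 − 1.6)/2 = 0.75 m; q_2 = 0.66 × 0.91 × 0.75 = 0.4505 m³/s
w_3 = (6.9 − 2.3)/2 = 2.3 m; q_3 = 0.54 × 0.90 × 2.3 = 1.118 m³/s
w_4 = (12.3 − 3.1)/2 = 4.6 m; q_4 = 1.07 × 1.99 × 4.6 = 9.795 m³/s
w_5 = (12.3 − 6.9)/2 = 2.7 m; q_5 = 0.34 × 0.38 × 2.7 = 0.3488 m³/s
Q = Σ qᵢ = 11.76 m³/s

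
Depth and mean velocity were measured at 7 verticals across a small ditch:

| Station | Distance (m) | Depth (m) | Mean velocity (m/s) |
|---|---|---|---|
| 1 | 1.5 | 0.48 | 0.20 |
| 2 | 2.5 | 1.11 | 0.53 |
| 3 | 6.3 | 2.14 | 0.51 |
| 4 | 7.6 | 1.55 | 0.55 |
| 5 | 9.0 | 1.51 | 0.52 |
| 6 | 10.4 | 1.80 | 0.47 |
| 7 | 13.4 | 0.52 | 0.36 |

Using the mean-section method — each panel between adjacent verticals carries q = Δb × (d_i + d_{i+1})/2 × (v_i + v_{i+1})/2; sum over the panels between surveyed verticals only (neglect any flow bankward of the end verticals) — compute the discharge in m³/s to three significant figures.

Panel 1-2: Δb = 1 m, d̄ = (0.48+1.11)/2 = 0.795, v̄ = (0.20+0.53)/2 = 0.365 → q = 1×0.795×0.365 = 0.2902 m³/s
Panel 2-3: Δb = 3.8 m, d̄ = (1.11+2.14)/2 = 1.625, v̄ = (0.53+0.51)/2 = 0.52 → q = 3.8×1.625×0.52 = 3.211 m³/s
Panel 3-4: Δb = 1.3 m, d̄ = (2.14+1.55)/2 = 1.845, v̄ = (0.51+0.55)/2 = 0.53 → q = 1.3×1.845×0.53 = 1.271 m³/s
Panel 4-5: Δb = 1.4 m, d̄ = (1.55+1.51)/2 = 1.53, v̄ = (0.55+0.52)/2 = 0.535 → q = 1.4×1.53×0.535 = 1.146 m³/s
Panel 5-6: Δb = 1.4 m, d̄ = (1.51+1.80)/2 = 1.655, v̄ = (0.52+0.47)/2 = 0.495 → q = 1.4×1.655×0.495 = 1.147 m³/s
Panel 6-7: Δb = 3 m, d̄ = (1.80+0.52)/2 = 1.16, v̄ = (0.47+0.36)/2 = 0.415 → q = 3×1.16×0.415 = 1.444 m³/s
Q = Σ q = 8.509 m³/s

8.51 m³/s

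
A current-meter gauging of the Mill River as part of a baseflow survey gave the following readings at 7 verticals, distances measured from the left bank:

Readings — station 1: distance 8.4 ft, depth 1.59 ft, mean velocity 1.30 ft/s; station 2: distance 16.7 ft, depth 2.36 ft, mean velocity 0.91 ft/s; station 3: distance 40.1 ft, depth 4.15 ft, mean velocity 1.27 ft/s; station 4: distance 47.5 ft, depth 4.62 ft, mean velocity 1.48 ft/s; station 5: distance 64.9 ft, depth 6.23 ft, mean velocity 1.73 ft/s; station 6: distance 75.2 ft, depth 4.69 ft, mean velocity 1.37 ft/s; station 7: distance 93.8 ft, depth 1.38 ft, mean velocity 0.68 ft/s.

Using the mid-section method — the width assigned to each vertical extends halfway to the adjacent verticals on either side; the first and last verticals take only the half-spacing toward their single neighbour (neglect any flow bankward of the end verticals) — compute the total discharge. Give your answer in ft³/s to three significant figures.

w_1 = (16.7 − 8.4)/2 = 4.15 ft; q_1 = 1.30 × 1.59 × 4.15 = 8.578 ft³/s
w_2 = (40.1 − 8.4)/2 = 15.85 ft; q_2 = 0.91 × 2.36 × 15.85 = 34.04 ft³/s
w_3 = (47.5 − 16.7)/2 = 15.4 ft; q_3 = 1.27 × 4.15 × 15.4 = 81.17 ft³/s
w_4 = (64.9 − 40.1)/2 = 12.4 ft; q_4 = 1.48 × 4.62 × 12.4 = 84.79 ft³/s
w_5 = (75.2 − 47.5)/2 = 13.85 ft; q_5 = 1.73 × 6.23 × 13.85 = 149.3 ft³/s
w_6 = (93.8 − 64.9)/2 = 14.45 ft; q_6 = 1.37 × 4.69 × 14.45 = 92.85 ft³/s
w_7 = (93.8 − 75.2)/2 = 9.3 ft; q_7 = 0.68 × 1.38 × 9.3 = 8.727 ft³/s
Q = Σ qᵢ = 459.4 ft³/s

459 ft³/s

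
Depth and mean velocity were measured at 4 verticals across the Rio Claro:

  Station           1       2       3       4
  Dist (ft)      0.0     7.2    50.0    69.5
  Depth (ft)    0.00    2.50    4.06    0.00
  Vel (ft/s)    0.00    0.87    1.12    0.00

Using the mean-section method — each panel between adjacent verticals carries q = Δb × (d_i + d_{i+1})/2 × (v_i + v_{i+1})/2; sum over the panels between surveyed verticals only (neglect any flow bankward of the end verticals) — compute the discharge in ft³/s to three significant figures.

166 ft³/s

Panel 1-2: Δb = 7.2 ft, d̄ = (0.00+2.50)/2 = 1.25, v̄ = (0.00+0.87)/2 = 0.435 → q = 7.2×1.25×0.435 = 3.915 ft³/s
Panel 2-3: Δb = 42.8 ft, d̄ = (2.50+4.06)/2 = 3.28, v̄ = (0.87+1.12)/2 = 0.995 → q = 42.8×3.28×0.995 = 139.7 ft³/s
Panel 3-4: Δb = 19.5 ft, d̄ = (4.06+0.00)/2 = 2.03, v̄ = (1.12+0.00)/2 = 0.56 → q = 19.5×2.03×0.56 = 22.17 ft³/s
Q = Σ q = 165.8 ft³/s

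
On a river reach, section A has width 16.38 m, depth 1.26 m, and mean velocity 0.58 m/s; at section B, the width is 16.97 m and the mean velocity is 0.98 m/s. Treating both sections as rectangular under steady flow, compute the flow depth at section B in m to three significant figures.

0.720 m

Q = A₁V₁ = (16.38×1.26) × 0.58 = 11.97 m³/s
d₂ = Q/(b₂ V₂) = 11.97/(16.97×0.98) = 0.7198 m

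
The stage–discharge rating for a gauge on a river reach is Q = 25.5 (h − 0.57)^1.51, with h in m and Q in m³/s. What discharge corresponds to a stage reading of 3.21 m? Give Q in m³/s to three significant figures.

Q = 25.5 × (3.21 − 0.57)^1.51 = 25.5 × 2.64^1.51 = 110.4 m³/s

110 m³/s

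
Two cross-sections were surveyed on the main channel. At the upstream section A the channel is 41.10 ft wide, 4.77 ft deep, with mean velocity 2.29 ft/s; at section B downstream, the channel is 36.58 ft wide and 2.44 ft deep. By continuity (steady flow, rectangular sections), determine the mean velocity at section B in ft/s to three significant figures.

5.03 ft/s

Q = A₁V₁ = (41.10×4.77) × 2.29 = 448.9 ft³/s
A₂ = 36.58 × 2.44 = 89.26 ft²
V₂ = Q/A₂ = 448.9/89.26 = 5.030 ft/s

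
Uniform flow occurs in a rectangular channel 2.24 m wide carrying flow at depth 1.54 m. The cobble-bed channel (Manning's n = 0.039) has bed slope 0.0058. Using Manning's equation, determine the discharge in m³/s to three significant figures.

5.05 m³/s

A = b·y = 2.24 × 1.54 = 3.450 m²
P = b + 2y = 2.24 + 2×1.54 = 5.320 m
R = A/P = 3.450/5.320 = 0.6484 m
Q = (1/n)·A·R^(2/3)·S^(1/2) = (1/0.039) × 3.450 × 0.6484^(2/3) × 0.0058^(1/2) = 5.046 m³/s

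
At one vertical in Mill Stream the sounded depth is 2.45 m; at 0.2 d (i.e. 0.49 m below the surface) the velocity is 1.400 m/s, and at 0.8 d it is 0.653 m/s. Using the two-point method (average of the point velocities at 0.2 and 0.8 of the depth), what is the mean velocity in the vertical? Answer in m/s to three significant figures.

v̄ = (1.400 + 0.653) / 2 = 1.027 m/s

1.03 m/s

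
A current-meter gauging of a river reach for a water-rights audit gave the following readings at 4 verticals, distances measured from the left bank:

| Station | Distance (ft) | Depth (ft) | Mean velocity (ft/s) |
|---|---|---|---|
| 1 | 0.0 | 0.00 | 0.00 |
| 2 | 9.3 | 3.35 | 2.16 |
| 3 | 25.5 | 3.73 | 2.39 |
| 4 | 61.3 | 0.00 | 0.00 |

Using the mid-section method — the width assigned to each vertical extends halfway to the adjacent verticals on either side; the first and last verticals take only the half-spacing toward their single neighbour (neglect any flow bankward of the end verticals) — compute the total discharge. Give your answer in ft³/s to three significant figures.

w_2 = (25.5 − 0.0)/2 = 12.75 ft; q_2 = 2.16 × 3.35 × 12.75 = 92.26 ft³/s
w_3 = (61.3 − 9.3)/2 = 26 ft; q_3 = 2.39 × 3.73 × 26 = 231.8 ft³/s
Stations 1, 4 contribute zero (depth or velocity is 0).
Q = Σ qᵢ = 324.0 ft³/s

324 ft³/s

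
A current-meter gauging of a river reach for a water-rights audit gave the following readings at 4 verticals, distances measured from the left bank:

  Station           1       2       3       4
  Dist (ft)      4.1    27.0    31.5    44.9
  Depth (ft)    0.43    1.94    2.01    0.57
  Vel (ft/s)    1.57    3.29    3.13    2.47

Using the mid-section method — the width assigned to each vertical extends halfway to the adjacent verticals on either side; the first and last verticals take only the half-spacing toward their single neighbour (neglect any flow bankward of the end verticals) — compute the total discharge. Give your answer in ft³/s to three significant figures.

161 ft³/s

w_1 = (27.0 − 4.1)/2 = 11.45 ft; q_1 = 1.57 × 0.43 × 11.45 = 7.730 ft³/s
w_2 = (31.5 − 4.1)/2 = 13.7 ft; q_2 = 3.29 × 1.94 × 13.7 = 87.44 ft³/s
w_3 = (44.9 − 27.0)/2 = 8.95 ft; q_3 = 3.13 × 2.01 × 8.95 = 56.31 ft³/s
w_4 = (44.9 − 31.5)/2 = 6.7 ft; q_4 = 2.47 × 0.57 × 6.7 = 9.433 ft³/s
Q = Σ qᵢ = 160.9 ft³/s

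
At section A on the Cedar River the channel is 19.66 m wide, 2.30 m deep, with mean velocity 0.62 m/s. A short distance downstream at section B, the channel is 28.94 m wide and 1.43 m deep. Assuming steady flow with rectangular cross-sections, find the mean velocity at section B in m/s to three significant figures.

0.677 m/s

Q = A₁V₁ = (19.66×2.30) × 0.62 = 28.04 m³/s
A₂ = 28.94 × 1.43 = 41.38 m²
V₂ = Q/A₂ = 28.04/41.38 = 0.6774 m/s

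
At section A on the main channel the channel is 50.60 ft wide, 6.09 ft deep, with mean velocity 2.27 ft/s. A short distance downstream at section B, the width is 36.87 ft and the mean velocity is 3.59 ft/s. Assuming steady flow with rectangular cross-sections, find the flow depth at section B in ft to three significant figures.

Q = A₁V₁ = (50.60×6.09) × 2.27 = 699.5 ft³/s
d₂ = Q/(b₂ V₂) = 699.5/(36.87×3.59) = 5.285 ft

5.28 ft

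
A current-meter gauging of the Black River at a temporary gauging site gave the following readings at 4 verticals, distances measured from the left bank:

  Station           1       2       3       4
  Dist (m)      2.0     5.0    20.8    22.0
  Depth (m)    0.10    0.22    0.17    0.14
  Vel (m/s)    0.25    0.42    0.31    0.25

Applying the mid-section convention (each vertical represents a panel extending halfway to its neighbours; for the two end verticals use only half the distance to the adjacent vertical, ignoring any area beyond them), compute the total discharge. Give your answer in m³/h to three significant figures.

4950 m³/h

w_1 = (5.0 − 2.0)/2 = 1.5 m; q_1 = 0.25 × 0.10 × 1.5 = 0.03750 m³/s
w_2 = (20.8 − 2.0)/2 = 9.4 m; q_2 = 0.42 × 0.22 × 9.4 = 0.8686 m³/s
w_3 = (22.0 − 5.0)/2 = 8.5 m; q_3 = 0.31 × 0.17 × 8.5 = 0.4480 m³/s
w_4 = (22.0 − 20.8)/2 = 0.6 m; q_4 = 0.25 × 0.14 × 0.6 = 0.02100 m³/s
Q = Σ qᵢ = 1.375 m³/s
= 1.375 × 3600 = 4950 m³/h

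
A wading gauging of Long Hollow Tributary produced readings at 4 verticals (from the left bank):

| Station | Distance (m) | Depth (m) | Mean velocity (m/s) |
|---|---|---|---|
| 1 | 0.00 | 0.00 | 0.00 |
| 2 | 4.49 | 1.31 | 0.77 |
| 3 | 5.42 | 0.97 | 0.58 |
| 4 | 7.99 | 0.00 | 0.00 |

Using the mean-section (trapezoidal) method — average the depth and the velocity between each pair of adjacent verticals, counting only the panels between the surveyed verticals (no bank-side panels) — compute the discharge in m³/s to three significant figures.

2.21 m³/s

Panel 1-2: Δb = 4.49 m, d̄ = (0.00+1.31)/2 = 0.655, v̄ = (0.00+0.77)/2 = 0.385 → q = 4.49×0.655×0.385 = 1.132 m³/s
Panel 2-3: Δb = 0.93 m, d̄ = (1.31+0.97)/2 = 1.14, v̄ = (0.77+0.58)/2 = 0.675 → q = 0.93×1.14×0.675 = 0.7156 m³/s
Panel 3-4: Δb = 2.57 m, d̄ = (0.97+0.00)/2 = 0.485, v̄ = (0.58+0.00)/2 = 0.29 → q = 2.57×0.485×0.29 = 0.3615 m³/s
Q = Σ q = 2.209 m³/s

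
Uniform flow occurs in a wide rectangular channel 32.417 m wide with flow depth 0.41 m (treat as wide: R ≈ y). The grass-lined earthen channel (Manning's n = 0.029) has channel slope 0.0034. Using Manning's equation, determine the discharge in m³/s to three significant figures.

14.7 m³/s

A = b·y = 32.417 × 0.41 = 13.29 m²
Wide channel: R ≈ y = 0.41 m
Q = (1/n)·A·R^(2/3)·S^(1/2) = (1/0.029) × 13.29 × 0.4100^(2/3) × 0.0034^(1/2) = 14.75 m³/s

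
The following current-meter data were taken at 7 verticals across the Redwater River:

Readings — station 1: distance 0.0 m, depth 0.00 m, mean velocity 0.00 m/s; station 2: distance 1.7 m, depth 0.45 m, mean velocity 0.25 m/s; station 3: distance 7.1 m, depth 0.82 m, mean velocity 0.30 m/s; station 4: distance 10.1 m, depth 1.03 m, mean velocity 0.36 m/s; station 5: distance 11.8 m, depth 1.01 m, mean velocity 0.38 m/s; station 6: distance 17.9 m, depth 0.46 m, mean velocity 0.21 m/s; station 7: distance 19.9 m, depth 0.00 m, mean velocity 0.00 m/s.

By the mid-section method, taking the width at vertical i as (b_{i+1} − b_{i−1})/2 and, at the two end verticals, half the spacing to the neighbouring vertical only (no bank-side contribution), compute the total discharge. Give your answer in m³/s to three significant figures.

4.19 m³/s

w_2 = (7.1 − 0.0)/2 = 3.55 m; q_2 = 0.25 × 0.45 × 3.55 = 0.3994 m³/s
w_3 = (10.1 − 1.7)/2 = 4.2 m; q_3 = 0.30 × 0.82 × 4.2 = 1.033 m³/s
w_4 = (11.8 − 7.1)/2 = 2.35 m; q_4 = 0.36 × 1.03 × 2.35 = 0.8714 m³/s
w_5 = (17.9 − 10.1)/2 = 3.9 m; q_5 = 0.38 × 1.01 × 3.9 = 1.497 m³/s
w_6 = (19.9 − 11.8)/2 = 4.05 m; q_6 = 0.21 × 0.46 × 4.05 = 0.3912 m³/s
Stations 1, 7 contribute zero (depth or velocity is 0).
Q = Σ qᵢ = 4.192 m³/s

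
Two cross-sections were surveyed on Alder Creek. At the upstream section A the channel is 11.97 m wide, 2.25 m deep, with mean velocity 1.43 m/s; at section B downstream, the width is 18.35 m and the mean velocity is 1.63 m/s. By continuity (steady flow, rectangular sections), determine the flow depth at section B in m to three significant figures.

Q = A₁V₁ = (11.97×2.25) × 1.43 = 38.51 m³/s
d₂ = Q/(b₂ V₂) = 38.51/(18.35×1.63) = 1.288 m

1.29 m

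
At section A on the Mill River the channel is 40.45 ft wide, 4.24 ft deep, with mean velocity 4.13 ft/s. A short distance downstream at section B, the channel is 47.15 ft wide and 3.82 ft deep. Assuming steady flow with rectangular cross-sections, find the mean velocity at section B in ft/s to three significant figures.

Q = A₁V₁ = (40.45×4.24) × 4.13 = 708.3 ft³/s
A₂ = 47.15 × 3.82 = 180.1 ft²
V₂ = Q/A₂ = 708.3/180.1 = 3.933 ft/s

3.93 ft/s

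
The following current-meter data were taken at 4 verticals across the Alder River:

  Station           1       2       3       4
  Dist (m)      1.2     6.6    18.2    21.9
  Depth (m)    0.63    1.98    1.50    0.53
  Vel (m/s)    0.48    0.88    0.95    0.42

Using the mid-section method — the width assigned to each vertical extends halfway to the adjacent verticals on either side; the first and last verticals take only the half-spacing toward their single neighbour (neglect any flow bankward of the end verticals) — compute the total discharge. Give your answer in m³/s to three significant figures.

26.9 m³/s

w_1 = (6.6 − 1.2)/2 = 2.7 m; q_1 = 0.48 × 0.63 × 2.7 = 0.8165 m³/s
w_2 = (18.2 − 1.2)/2 = 8.5 m; q_2 = 0.88 × 1.98 × 8.5 = 14.81 m³/s
w_3 = (21.9 − 6.6)/2 = 7.65 m; q_3 = 0.95 × 1.50 × 7.65 = 10.90 m³/s
w_4 = (21.9 − 18.2)/2 = 1.85 m; q_4 = 0.42 × 0.53 × 1.85 = 0.4118 m³/s
Q = Σ qᵢ = 26.94 m³/s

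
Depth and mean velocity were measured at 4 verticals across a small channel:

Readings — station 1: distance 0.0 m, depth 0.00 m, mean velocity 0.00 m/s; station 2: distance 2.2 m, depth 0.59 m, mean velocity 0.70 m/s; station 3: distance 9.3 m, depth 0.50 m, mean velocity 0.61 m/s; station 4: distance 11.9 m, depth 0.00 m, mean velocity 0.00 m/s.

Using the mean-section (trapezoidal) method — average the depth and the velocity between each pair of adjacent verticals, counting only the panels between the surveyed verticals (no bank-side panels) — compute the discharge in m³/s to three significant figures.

2.96 m³/s

Panel 1-2: Δb = 2.2 m, d̄ = (0.00+0.59)/2 = 0.295, v̄ = (0.00+0.70)/2 = 0.35 → q = 2.2×0.295×0.35 = 0.2272 m³/s
Panel 2-3: Δb = 7.1 m, d̄ = (0.59+0.50)/2 = 0.545, v̄ = (0.70+0.61)/2 = 0.655 → q = 7.1×0.545×0.655 = 2.535 m³/s
Panel 3-4: Δb = 2.6 m, d̄ = (0.50+0.00)/2 = 0.25, v̄ = (0.61+0.00)/2 = 0.305 → q = 2.6×0.25×0.305 = 0.1983 m³/s
Q = Σ q = 2.960 m³/s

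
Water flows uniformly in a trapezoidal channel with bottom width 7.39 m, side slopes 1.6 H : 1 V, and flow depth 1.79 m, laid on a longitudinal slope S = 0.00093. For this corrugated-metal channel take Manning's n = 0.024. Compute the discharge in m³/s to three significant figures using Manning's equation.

27.7 m³/s

A = (b + z·y)·y = (7.39 + 1.6×1.79)×1.79 = 18.35 m²
P = b + 2y√(1+z²) = 7.39 + 2×1.79×√(1+1.6²) = 14.14 m
R = A/P = 18.35/14.14 = 1.298 m
Q = (1/n)·A·R^(2/3)·S^(1/2) = (1/0.024) × 18.35 × 1.298^(2/3) × 0.00093^(1/2) = 27.75 m³/s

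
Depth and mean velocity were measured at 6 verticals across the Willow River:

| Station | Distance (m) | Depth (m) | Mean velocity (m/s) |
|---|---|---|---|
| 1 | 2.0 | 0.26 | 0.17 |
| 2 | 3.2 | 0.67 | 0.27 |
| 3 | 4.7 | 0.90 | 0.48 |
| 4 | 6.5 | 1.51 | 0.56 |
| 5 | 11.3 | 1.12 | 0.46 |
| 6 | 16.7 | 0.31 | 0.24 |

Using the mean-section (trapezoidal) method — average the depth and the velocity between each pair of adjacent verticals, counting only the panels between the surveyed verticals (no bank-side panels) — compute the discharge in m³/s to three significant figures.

6.26 m³/s

Panel 1-2: Δb = 1.2 m, d̄ = (0.26+0.67)/2 = 0.465, v̄ = (0.17+0.27)/2 = 0.22 → q = 1.2×0.465×0.22 = 0.1228 m³/s
Panel 2-3: Δb = 1.5 m, d̄ = (0.67+0.90)/2 = 0.785, v̄ = (0.27+0.48)/2 = 0.375 → q = 1.5×0.785×0.375 = 0.4416 m³/s
Panel 3-4: Δb = 1.8 m, d̄ = (0.90+1.51)/2 = 1.205, v̄ = (0.48+0.56)/2 = 0.52 → q = 1.8×1.205×0.52 = 1.128 m³/s
Panel 4-5: Δb = 4.8 m, d̄ = (1.51+1.12)/2 = 1.315, v̄ = (0.56+0.46)/2 = 0.51 → q = 4.8×1.315×0.51 = 3.219 m³/s
Panel 5-6: Δb = 5.4 m, d̄ = (1.12+0.31)/2 = 0.715, v̄ = (0.46+0.24)/2 = 0.35 → q = 5.4×0.715×0.35 = 1.351 m³/s
Q = Σ q = 6.263 m³/s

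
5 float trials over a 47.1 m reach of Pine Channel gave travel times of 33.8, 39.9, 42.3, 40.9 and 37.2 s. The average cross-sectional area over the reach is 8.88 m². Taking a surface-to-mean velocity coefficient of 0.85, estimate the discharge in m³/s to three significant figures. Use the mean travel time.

9.16 m³/s

t̄ = (33.8 + 39.9 + 42.3 + 40.9 + 37.2) / 5 = 38.82 s
v_surface = L / t̄ = 47.1 / 38.82 = 1.213 m/s
v_mean = 0.85 × 1.213 = 1.031 m/s
Q = A × v_mean = 8.88 × 1.031 = 9.158 m³/s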